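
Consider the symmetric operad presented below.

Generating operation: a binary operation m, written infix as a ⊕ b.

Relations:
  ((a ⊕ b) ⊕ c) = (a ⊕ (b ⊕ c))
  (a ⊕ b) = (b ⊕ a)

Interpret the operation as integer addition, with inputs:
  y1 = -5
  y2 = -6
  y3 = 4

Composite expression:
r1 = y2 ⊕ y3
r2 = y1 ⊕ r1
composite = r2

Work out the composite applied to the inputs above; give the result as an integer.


-7

(y2 ⊕ y3) = -2
(y1 ⊕ (y2 ⊕ y3)) = -7


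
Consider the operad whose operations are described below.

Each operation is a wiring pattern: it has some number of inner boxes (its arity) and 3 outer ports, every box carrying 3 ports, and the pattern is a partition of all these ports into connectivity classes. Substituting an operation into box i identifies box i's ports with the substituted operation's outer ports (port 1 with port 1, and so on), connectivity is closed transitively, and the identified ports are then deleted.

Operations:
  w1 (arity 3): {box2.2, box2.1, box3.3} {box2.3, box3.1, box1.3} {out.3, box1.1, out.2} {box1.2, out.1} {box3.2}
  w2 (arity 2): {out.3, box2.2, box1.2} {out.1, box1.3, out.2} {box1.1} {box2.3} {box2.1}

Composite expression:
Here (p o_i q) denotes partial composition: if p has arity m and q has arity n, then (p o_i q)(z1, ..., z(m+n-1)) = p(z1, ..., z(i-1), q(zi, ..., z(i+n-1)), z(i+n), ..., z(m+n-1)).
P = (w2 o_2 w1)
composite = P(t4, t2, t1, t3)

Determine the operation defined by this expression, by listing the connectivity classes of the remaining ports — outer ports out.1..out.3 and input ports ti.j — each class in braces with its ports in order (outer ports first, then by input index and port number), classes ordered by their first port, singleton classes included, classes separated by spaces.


{out.1, out.2, t4.3} {out.3, t2.1, t4.2} {t1.1, t1.2, t3.3} {t1.3, t2.3, t3.1} {t2.2} {t3.2} {t4.1}

Substituting into w2 glues patterns; closure does the rest.
after w1, the pattern on (t2, t1, t3) reads {out.1, t2.2} {out.2, out.3, t2.1} {t1.1, t1.2, t3.3} {t1.3, t2.3, t3.1} {t3.2} (out.j = its outer ports)
after w2, the pattern on (t4, t2, t1, t3) reads {out.1, out.2, t4.3} {out.3, t2.1, t4.2} {t1.1, t1.2, t3.3} {t1.3, t2.3, t3.1} {t2.2} {t3.2} {t4.1} (out.j = its outer ports)


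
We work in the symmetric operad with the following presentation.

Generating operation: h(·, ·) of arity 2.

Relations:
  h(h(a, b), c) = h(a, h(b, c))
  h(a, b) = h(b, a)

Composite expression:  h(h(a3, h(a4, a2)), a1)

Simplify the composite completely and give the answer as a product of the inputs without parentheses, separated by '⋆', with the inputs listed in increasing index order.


a1 ⋆ a2 ⋆ a3 ⋆ a4


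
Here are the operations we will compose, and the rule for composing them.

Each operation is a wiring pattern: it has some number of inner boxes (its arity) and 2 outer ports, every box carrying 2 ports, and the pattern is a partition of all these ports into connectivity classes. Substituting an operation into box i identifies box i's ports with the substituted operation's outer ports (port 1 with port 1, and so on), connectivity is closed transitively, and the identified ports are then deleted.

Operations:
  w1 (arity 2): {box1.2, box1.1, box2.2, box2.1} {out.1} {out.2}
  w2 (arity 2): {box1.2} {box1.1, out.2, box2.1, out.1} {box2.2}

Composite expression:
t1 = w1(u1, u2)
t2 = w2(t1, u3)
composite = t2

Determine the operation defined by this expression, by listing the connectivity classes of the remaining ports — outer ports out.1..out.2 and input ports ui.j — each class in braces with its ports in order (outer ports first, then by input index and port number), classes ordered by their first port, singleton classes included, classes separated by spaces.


Substituting into w2 glues patterns; closure does the rest.
after w1, the pattern on (u1, u2) reads {out.1} {out.2} {u1.1, u1.2, u2.1, u2.2} (out.j = its outer ports)
after w2, the pattern on (u1, u2, u3) reads {out.1, out.2, u3.1} {u1.1, u1.2, u2.1, u2.2} {u3.2} (out.j = its outer ports)

{out.1, out.2, u3.1} {u1.1, u1.2, u2.1, u2.2} {u3.2}


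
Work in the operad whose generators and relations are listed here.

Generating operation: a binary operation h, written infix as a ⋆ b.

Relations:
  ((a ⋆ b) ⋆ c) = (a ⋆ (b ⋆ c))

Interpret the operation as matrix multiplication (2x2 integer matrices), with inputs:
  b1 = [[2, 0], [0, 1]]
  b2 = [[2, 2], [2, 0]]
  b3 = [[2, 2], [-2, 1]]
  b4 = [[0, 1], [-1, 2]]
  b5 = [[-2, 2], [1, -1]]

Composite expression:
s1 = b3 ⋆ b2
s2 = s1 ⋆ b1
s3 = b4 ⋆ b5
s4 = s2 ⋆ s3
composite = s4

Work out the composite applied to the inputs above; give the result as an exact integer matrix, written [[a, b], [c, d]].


[[32, -32], [-20, 20]]


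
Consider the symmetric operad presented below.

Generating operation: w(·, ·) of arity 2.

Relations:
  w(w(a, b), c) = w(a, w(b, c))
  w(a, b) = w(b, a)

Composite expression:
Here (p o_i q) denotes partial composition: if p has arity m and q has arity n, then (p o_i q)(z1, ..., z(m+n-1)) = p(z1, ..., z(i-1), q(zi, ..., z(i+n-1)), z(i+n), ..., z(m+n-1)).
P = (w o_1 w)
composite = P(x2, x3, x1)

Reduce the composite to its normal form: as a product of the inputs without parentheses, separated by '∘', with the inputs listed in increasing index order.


With w associative and commutative, the x-input set is all that matters.
w(x2, x3) unparenthesizes to x2 ∘ x3
w(w(x2, x3), x1) unparenthesizes to x2 ∘ x3 ∘ x1
putting the inputs in ascending order: x1 ∘ x2 ∘ x3

x1 ∘ x2 ∘ x3


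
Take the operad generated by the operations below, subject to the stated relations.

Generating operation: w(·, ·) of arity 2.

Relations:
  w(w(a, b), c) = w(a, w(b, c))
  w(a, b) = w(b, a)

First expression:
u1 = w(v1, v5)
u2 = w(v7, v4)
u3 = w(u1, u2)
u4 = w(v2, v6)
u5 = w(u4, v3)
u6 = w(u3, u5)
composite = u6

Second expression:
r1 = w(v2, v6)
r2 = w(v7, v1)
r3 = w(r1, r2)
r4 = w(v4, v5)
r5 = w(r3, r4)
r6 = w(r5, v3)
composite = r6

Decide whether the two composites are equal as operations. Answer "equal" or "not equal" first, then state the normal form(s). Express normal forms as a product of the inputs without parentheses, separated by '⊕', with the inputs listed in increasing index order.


equal; the common form is v1 ⊕ v2 ⊕ v3 ⊕ v4 ⊕ v5 ⊕ v6 ⊕ v7

In normal form, the first expression is v1 ⊕ v2 ⊕ v3 ⊕ v4 ⊕ v5 ⊕ v6 ⊕ v7
In normal form, the second expression is v1 ⊕ v2 ⊕ v3 ⊕ v4 ⊕ v5 ⊕ v6 ⊕ v7
One common form — equal.


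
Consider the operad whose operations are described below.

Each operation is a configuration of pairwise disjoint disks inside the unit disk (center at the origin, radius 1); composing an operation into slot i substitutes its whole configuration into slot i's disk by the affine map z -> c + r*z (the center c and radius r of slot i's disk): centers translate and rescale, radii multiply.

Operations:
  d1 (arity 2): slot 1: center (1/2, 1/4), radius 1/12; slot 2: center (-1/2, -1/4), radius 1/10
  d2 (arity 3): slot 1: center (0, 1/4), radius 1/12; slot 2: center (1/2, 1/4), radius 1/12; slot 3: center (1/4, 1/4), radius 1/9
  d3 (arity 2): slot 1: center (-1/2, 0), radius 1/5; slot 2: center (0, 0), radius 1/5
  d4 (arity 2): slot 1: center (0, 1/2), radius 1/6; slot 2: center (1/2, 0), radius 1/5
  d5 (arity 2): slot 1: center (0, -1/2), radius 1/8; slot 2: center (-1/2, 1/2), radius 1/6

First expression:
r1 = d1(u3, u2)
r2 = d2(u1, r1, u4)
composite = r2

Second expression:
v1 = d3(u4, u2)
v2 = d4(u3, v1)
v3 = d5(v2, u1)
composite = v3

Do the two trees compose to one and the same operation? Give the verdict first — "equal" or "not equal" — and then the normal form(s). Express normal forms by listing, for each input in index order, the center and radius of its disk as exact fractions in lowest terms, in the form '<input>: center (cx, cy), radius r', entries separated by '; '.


not equal — first u1: center (0, 1/4), radius 1/12; u2: center (11/24, 11/48), radius 1/120; u3: center (13/24, 13/48), radius 1/144; u4: center (1/4, 1/4), radius 1/9, second u1: center (-1/2, 1/2), radius 1/6; u2: center (1/16, -1/2), radius 1/200; u3: center (0, -7/16), radius 1/48; u4: center (1/20, -1/2), radius 1/200

The first expression, normalized: u1: center (0, 1/4), radius 1/12; u2: center (11/24, 11/48), radius 1/120; u3: center (13/24, 13/48), radius 1/144; u4: center (1/4, 1/4), radius 1/9
The second expression, normalized: u1: center (-1/2, 1/2), radius 1/6; u2: center (1/16, -1/2), radius 1/200; u3: center (0, -7/16), radius 1/48; u4: center (1/20, -1/2), radius 1/200
Different reductions; not equal.


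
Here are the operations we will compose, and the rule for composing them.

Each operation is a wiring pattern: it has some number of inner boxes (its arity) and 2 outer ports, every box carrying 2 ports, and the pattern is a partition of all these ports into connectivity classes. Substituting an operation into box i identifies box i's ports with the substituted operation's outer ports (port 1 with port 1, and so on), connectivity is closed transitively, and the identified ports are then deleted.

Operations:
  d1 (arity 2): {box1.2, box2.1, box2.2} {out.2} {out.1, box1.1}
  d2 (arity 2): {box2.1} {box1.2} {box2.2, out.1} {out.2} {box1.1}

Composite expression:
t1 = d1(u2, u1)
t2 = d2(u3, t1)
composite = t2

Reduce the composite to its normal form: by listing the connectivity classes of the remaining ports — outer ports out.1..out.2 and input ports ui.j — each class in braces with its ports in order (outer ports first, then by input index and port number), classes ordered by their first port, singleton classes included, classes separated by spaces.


{out.1} {out.2} {u1.1, u1.2, u2.2} {u2.1} {u3.1} {u3.2}

Treat the ports identified at d2 as solder joints: merge, then drop.
stage d1: inputs (u2, u1), connectivity {out.1, u2.1} {out.2} {u1.1, u1.2, u2.2}, out.j its boundary
stage d2: inputs (u3, u2, u1), connectivity {out.1} {out.2} {u1.1, u1.2, u2.2} {u2.1} {u3.1} {u3.2}, out.j its boundary


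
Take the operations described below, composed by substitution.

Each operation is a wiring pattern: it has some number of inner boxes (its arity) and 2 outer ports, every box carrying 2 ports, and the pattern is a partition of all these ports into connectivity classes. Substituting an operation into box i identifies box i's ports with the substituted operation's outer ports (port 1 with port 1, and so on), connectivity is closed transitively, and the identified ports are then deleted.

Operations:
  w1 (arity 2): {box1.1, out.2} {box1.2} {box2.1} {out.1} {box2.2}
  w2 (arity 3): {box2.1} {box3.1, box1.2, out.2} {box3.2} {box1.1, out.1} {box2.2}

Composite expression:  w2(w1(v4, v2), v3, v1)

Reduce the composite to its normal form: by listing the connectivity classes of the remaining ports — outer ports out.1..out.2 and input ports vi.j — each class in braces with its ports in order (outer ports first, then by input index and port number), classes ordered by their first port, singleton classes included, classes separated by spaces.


Reachability decides: close wires over w2-identified ports.
composing w1 on (v4, v2), with out.j its own outer ports: {out.1} {out.2, v4.1} {v2.1} {v2.2} {v4.2}
composing w2 on (v4, v2, v3, v1), with out.j its own outer ports: {out.1} {out.2, v1.1, v4.1} {v1.2} {v2.1} {v2.2} {v3.1} {v3.2} {v4.2}

{out.1} {out.2, v1.1, v4.1} {v1.2} {v2.1} {v2.2} {v3.1} {v3.2} {v4.2}


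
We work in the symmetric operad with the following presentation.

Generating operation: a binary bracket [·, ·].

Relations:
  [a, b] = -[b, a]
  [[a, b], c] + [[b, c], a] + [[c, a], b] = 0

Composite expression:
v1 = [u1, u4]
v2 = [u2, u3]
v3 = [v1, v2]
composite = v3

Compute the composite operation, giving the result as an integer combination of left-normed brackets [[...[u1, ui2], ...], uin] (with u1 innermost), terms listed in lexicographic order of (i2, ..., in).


A multilinear Lie element is pinned by u1-initial words (u1 innermost).
Composite bracket: [[u1, u4], [u2, u3]]
Expanding via [a, b] = ab - ba: 8 signed words (2^3 = 8).
Only words starting with u1 matter:
  u1u4u2u3 appears with sign +1, giving the term +[[[u1, u4], u2], u3]
  u1u4u3u2 appears with sign -1, giving the term -[[[u1, u4], u3], u2]

[[[u1, u4], u2], u3] - [[[u1, u4], u3], u2]


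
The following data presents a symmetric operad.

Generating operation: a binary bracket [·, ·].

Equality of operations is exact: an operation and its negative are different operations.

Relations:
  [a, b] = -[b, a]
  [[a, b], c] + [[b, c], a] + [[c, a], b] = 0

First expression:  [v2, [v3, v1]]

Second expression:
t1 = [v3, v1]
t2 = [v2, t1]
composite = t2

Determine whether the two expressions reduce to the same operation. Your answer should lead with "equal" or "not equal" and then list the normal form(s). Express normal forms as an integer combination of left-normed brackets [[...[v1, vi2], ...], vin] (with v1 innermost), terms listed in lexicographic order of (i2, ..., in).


The first composite normalizes to [[v1, v3], v2]
The second composite normalizes to [[v1, v3], v2]
Same normal form: equal.

equal — both sides give [[v1, v3], v2]


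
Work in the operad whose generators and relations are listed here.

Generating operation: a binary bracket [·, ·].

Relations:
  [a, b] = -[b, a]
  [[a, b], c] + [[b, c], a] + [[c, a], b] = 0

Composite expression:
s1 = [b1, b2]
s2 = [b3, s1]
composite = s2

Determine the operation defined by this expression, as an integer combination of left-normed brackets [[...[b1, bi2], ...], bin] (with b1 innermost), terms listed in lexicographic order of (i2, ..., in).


A multilinear Lie element is pinned by b1-initial words (b1 innermost).
Composite bracket: [b3, [b1, b2]]
Applying ab - ba throughout gives 4 signed words (2^2 = 4).
Keep just the words that open with b1:
  the word b1b2b3 carries sign -1 and contributes -[[b1, b2], b3]

-[[b1, b2], b3]


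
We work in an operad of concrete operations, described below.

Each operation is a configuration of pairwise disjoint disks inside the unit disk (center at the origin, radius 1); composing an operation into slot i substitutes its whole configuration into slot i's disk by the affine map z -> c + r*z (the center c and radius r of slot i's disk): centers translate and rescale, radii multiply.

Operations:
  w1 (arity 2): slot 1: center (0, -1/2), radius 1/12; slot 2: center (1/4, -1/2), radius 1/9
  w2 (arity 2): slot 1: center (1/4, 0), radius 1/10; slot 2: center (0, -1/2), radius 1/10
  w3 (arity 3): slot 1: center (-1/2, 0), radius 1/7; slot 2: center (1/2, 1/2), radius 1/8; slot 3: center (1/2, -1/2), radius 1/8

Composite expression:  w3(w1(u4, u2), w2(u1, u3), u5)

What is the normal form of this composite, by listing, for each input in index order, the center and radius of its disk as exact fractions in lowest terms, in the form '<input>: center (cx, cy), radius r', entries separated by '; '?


u1: center (17/32, 1/2), radius 1/80; u2: center (-13/28, -1/14), radius 1/63; u3: center (1/2, 7/16), radius 1/80; u4: center (-1/2, -1/14), radius 1/84; u5: center (1/2, -1/2), radius 1/8

Affine substitution under w3: radii multiply and u-centers shift.
u4 passes through 2 substitutions, ending at center (-1/2, -1/14), radius 1/84
u2 passes through 2 substitutions, ending at center (-13/28, -1/14), radius 1/63
u1 passes through 2 substitutions, ending at center (17/32, 1/2), radius 1/80
u3 passes through 2 substitutions, ending at center (1/2, 7/16), radius 1/80
u5 passes through 1 substitution, ending at center (1/2, -1/2), radius 1/8


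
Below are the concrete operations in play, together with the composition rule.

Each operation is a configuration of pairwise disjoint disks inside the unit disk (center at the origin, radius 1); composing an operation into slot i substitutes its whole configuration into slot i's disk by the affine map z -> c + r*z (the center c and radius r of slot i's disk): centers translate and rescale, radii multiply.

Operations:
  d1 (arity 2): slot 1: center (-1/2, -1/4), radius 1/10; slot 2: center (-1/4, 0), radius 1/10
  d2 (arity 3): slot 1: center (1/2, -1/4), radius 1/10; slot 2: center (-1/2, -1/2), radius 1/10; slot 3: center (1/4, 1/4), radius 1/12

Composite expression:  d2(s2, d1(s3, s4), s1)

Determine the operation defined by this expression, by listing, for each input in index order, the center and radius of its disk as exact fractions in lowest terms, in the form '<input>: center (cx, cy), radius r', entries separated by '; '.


s1: center (1/4, 1/4), radius 1/12; s2: center (1/2, -1/4), radius 1/10; s3: center (-11/20, -21/40), radius 1/100; s4: center (-21/40, -1/2), radius 1/100

Nesting under d2 composes maps z -> c + r*z down each s-path.
for s2, the 1-step affine chain lands on center (1/2, -1/4), radius 1/10
for s3, the 2-step affine chain lands on center (-11/20, -21/40), radius 1/100
for s4, the 2-step affine chain lands on center (-21/40, -1/2), radius 1/100
for s1, the 1-step affine chain lands on center (1/4, 1/4), radius 1/12


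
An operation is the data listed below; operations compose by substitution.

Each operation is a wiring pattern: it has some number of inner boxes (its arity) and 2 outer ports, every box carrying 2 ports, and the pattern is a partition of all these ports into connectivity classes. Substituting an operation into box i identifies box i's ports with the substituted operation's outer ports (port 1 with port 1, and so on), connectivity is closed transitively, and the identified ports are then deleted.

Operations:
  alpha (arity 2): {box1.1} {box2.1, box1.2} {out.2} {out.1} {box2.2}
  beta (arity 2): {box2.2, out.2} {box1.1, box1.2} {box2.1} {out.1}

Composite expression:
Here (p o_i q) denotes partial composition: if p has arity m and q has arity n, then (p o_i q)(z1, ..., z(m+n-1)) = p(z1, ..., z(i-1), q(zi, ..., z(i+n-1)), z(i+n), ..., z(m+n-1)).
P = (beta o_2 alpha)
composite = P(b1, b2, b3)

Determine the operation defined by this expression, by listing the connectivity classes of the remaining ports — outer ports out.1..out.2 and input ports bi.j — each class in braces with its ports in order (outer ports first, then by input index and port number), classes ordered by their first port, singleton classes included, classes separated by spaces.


Two ports join when wires chain via beta-identified ports.
composing alpha on (b2, b3), with out.j its own outer ports: {out.1} {out.2} {b2.1} {b2.2, b3.1} {b3.2}
composing beta on (b1, b2, b3), with out.j its own outer ports: {out.1} {out.2} {b1.1, b1.2} {b2.1} {b2.2, b3.1} {b3.2}

{out.1} {out.2} {b1.1, b1.2} {b2.1} {b2.2, b3.1} {b3.2}


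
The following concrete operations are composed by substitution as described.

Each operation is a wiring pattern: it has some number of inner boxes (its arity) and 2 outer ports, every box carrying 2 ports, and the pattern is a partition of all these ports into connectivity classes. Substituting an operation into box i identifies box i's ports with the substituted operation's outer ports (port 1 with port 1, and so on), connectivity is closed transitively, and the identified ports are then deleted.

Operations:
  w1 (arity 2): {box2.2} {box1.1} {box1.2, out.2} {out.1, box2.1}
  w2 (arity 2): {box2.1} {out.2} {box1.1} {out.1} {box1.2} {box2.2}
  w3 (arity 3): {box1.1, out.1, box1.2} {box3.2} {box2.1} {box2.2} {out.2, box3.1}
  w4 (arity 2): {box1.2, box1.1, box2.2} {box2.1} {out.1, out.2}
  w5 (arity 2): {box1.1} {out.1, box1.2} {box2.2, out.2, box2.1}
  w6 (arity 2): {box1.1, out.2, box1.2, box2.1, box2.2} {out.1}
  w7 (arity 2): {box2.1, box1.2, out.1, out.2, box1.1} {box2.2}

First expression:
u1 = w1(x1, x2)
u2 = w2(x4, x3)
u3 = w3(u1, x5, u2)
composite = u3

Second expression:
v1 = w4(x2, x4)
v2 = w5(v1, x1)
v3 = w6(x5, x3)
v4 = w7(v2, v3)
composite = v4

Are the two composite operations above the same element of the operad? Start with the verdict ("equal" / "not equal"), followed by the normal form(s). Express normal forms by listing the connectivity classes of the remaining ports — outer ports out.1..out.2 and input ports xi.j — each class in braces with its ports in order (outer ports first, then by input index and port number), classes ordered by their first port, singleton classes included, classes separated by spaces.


not equal; the first gives {out.1, x1.2, x2.1} {out.2} {x1.1} {x2.2} {x3.1} {x3.2} {x4.1} {x4.2} {x5.1} {x5.2} and the second {out.1, out.2, x1.1, x1.2} {x2.1, x2.2, x4.2} {x3.1, x3.2, x5.1, x5.2} {x4.1}

Reducing the first expression gives {out.1, x1.2, x2.1} {out.2} {x1.1} {x2.2} {x3.1} {x3.2} {x4.1} {x4.2} {x5.1} {x5.2}
Reducing the second expression gives {out.1, out.2, x1.1, x1.2} {x2.1, x2.2, x4.2} {x3.1, x3.2, x5.1, x5.2} {x4.1}
The normal forms differ: not equal.


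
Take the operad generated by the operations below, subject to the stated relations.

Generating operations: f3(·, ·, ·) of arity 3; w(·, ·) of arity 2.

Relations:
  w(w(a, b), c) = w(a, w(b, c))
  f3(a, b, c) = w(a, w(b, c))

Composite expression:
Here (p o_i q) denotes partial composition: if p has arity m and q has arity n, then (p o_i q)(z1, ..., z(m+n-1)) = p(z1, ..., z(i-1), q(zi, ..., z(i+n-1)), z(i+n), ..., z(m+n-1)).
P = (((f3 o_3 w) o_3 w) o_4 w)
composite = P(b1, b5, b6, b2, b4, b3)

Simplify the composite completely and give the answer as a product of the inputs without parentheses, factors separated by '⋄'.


b1 ⋄ b5 ⋄ b6 ⋄ b2 ⋄ b4 ⋄ b3

Under associativity of f3, the answer is the b's in reading order.
w(b2, b4) unparenthesizes to b2 ⋄ b4
w(b6, w(b2, b4)) unparenthesizes to b6 ⋄ b2 ⋄ b4
w(w(b6, w(b2, b4)), b3) unparenthesizes to b6 ⋄ b2 ⋄ b4 ⋄ b3
f3(b1, b5, w(w(b6, w(b2, b4)), b3)) unparenthesizes to b1 ⋄ b5 ⋄ b6 ⋄ b2 ⋄ b4 ⋄ b3


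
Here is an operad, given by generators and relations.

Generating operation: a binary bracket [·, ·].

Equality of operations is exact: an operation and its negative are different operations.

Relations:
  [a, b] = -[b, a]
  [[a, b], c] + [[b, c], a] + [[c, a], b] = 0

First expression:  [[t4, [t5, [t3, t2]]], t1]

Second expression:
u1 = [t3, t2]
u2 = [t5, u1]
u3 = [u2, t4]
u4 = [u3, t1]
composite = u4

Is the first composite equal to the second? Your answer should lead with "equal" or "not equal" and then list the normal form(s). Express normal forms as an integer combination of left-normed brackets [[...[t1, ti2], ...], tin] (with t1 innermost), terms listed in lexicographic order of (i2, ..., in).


not equal: they reduce to [[[[t1, t2], t3], t5], t4] - [[[[t1, t3], t2], t5], t4] - [[[[t1, t4], t2], t3], t5] + [[[[t1, t4], t3], t2], t5] + [[[[t1, t4], t5], t2], t3] - [[[[t1, t4], t5], t3], t2] - [[[[t1, t5], t2], t3], t4] + [[[[t1, t5], t3], t2], t4] and -[[[[t1, t2], t3], t5], t4] + [[[[t1, t3], t2], t5], t4] + [[[[t1, t4], t2], t3], t5] - [[[[t1, t4], t3], t2], t5] - [[[[t1, t4], t5], t2], t3] + [[[[t1, t4], t5], t3], t2] + [[[[t1, t5], t2], t3], t4] - [[[[t1, t5], t3], t2], t4]


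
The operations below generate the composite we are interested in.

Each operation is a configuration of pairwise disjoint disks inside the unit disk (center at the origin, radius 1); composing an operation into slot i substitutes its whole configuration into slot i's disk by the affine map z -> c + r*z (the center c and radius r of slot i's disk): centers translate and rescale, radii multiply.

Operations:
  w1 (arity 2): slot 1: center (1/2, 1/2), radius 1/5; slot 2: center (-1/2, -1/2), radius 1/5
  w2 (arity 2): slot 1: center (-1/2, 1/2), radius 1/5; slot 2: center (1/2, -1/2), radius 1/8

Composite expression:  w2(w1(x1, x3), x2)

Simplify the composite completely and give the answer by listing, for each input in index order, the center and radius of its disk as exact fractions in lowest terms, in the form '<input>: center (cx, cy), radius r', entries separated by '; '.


x1: center (-2/5, 3/5), radius 1/25; x2: center (1/2, -1/2), radius 1/8; x3: center (-3/5, 2/5), radius 1/25

Only the slot chain above each x matters under w2; compose those maps.
input x1: composing its 2 substitution steps yields center (-2/5, 3/5), radius 1/25
input x3: composing its 2 substitution steps yields center (-3/5, 2/5), radius 1/25
input x2: composing its 1 substitution step yields center (1/2, -1/2), radius 1/8


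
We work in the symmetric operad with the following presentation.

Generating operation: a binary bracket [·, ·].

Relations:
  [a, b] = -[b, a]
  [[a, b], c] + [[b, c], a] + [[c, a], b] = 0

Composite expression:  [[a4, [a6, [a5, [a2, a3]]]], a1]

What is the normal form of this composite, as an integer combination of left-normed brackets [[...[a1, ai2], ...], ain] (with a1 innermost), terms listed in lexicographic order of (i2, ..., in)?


A multilinear Lie element is pinned by a1-initial words (a1 innermost).
Composite bracket: [[a4, [a6, [a5, [a2, a3]]]], a1]
Applying ab - ba throughout gives 32 signed words (2^5 = 32).
The a1-initial words carry the normal form:
  sign of a1a2a3a5a6a4 is +1, so it contributes +[[[[[a1, a2], a3], a5], a6], a4]
  sign of a1a3a2a5a6a4 is -1, so it contributes -[[[[[a1, a3], a2], a5], a6], a4]
  sign of a1a4a2a3a5a6 is -1, so it contributes -[[[[[a1, a4], a2], a3], a5], a6]
  sign of a1a4a3a2a5a6 is +1, so it contributes +[[[[[a1, a4], a3], a2], a5], a6]
  sign of a1a4a5a2a3a6 is +1, so it contributes +[[[[[a1, a4], a5], a2], a3], a6]
  sign of a1a4a5a3a2a6 is -1, so it contributes -[[[[[a1, a4], a5], a3], a2], a6]
  sign of a1a4a6a2a3a5 is +1, so it contributes +[[[[[a1, a4], a6], a2], a3], a5]
  sign of a1a4a6a3a2a5 is -1, so it contributes -[[[[[a1, a4], a6], a3], a2], a5]
  sign of a1a4a6a5a2a3 is -1, so it contributes -[[[[[a1, a4], a6], a5], a2], a3]
  sign of a1a4a6a5a3a2 is +1, so it contributes +[[[[[a1, a4], a6], a5], a3], a2]
  sign of a1a5a2a3a6a4 is -1, so it contributes -[[[[[a1, a5], a2], a3], a6], a4]
  sign of a1a5a3a2a6a4 is +1, so it contributes +[[[[[a1, a5], a3], a2], a6], a4]
  sign of a1a6a2a3a5a4 is -1, so it contributes -[[[[[a1, a6], a2], a3], a5], a4]
  sign of a1a6a3a2a5a4 is +1, so it contributes +[[[[[a1, a6], a3], a2], a5], a4]
  sign of a1a6a5a2a3a4 is +1, so it contributes +[[[[[a1, a6], a5], a2], a3], a4]
  sign of a1a6a5a3a2a4 is -1, so it contributes -[[[[[a1, a6], a5], a3], a2], a4]

[[[[[a1, a2], a3], a5], a6], a4] - [[[[[a1, a3], a2], a5], a6], a4] - [[[[[a1, a4], a2], a3], a5], a6] + [[[[[a1, a4], a3], a2], a5], a6] + [[[[[a1, a4], a5], a2], a3], a6] - [[[[[a1, a4], a5], a3], a2], a6] + [[[[[a1, a4], a6], a2], a3], a5] - [[[[[a1, a4], a6], a3], a2], a5] - [[[[[a1, a4], a6], a5], a2], a3] + [[[[[a1, a4], a6], a5], a3], a2] - [[[[[a1, a5], a2], a3], a6], a4] + [[[[[a1, a5], a3], a2], a6], a4] - [[[[[a1, a6], a2], a3], a5], a4] + [[[[[a1, a6], a3], a2], a5], a4] + [[[[[a1, a6], a5], a2], a3], a4] - [[[[[a1, a6], a5], a3], a2], a4]


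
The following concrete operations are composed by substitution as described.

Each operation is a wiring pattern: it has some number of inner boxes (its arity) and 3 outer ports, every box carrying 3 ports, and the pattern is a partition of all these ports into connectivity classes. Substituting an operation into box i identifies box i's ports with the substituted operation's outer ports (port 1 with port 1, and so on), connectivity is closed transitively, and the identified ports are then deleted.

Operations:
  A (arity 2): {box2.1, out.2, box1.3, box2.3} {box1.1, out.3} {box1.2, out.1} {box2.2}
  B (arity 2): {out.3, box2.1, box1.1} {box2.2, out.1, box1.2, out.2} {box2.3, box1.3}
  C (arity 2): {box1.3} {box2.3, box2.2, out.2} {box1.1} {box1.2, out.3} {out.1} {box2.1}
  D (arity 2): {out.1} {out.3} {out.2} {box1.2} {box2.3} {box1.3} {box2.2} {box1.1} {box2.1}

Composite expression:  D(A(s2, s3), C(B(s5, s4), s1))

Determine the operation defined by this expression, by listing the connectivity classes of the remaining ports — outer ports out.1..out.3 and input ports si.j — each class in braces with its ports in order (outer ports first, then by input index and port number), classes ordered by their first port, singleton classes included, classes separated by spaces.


{out.1} {out.2} {out.3} {s1.1} {s1.2, s1.3} {s2.1} {s2.2} {s2.3, s3.1, s3.3} {s3.2} {s4.1, s5.1} {s4.2, s5.2} {s4.3, s5.3}

Treat the ports identified at D as solder joints: merge, then drop.
composing A on (s2, s3), with out.j its own outer ports: {out.1, s2.2} {out.2, s2.3, s3.1, s3.3} {out.3, s2.1} {s3.2}
composing B on (s5, s4), with out.j its own outer ports: {out.1, out.2, s4.2, s5.2} {out.3, s4.1, s5.1} {s4.3, s5.3}
composing C on (s5, s4, s1), with out.j its own outer ports: {out.1} {out.2, s1.2, s1.3} {out.3, s4.2, s5.2} {s1.1} {s4.1, s5.1} {s4.3, s5.3}
composing D on (s2, s3, s5, s4, s1), with out.j its own outer ports: {out.1} {out.2} {out.3} {s1.1} {s1.2, s1.3} {s2.1} {s2.2} {s2.3, s3.1, s3.3} {s3.2} {s4.1, s5.1} {s4.2, s5.2} {s4.3, s5.3}


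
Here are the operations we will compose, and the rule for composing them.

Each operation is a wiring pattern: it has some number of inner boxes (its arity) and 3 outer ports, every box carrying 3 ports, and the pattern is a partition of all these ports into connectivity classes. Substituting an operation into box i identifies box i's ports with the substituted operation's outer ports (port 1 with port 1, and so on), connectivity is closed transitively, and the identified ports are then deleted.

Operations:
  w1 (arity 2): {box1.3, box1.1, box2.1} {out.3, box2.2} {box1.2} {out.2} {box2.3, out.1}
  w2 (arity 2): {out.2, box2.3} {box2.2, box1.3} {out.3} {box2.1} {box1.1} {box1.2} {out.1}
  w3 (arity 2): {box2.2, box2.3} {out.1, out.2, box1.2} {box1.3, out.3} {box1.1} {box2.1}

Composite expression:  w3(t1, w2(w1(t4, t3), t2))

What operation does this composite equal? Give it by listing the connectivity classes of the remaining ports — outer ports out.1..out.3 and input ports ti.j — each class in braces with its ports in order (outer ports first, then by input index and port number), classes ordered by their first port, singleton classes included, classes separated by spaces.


Reachability decides: close wires over w3-identified ports.
composing w1 on (t4, t3), with out.j its own outer ports: {out.1, t3.3} {out.2} {out.3, t3.2} {t3.1, t4.1, t4.3} {t4.2}
composing w2 on (t4, t3, t2), with out.j its own outer ports: {out.1} {out.2, t2.3} {out.3} {t2.1} {t2.2, t3.2} {t3.1, t4.1, t4.3} {t3.3} {t4.2}
composing w3 on (t1, t4, t3, t2), with out.j its own outer ports: {out.1, out.2, t1.2} {out.3, t1.3} {t1.1} {t2.1} {t2.2, t3.2} {t2.3} {t3.1, t4.1, t4.3} {t3.3} {t4.2}

{out.1, out.2, t1.2} {out.3, t1.3} {t1.1} {t2.1} {t2.2, t3.2} {t2.3} {t3.1, t4.1, t4.3} {t3.3} {t4.2}


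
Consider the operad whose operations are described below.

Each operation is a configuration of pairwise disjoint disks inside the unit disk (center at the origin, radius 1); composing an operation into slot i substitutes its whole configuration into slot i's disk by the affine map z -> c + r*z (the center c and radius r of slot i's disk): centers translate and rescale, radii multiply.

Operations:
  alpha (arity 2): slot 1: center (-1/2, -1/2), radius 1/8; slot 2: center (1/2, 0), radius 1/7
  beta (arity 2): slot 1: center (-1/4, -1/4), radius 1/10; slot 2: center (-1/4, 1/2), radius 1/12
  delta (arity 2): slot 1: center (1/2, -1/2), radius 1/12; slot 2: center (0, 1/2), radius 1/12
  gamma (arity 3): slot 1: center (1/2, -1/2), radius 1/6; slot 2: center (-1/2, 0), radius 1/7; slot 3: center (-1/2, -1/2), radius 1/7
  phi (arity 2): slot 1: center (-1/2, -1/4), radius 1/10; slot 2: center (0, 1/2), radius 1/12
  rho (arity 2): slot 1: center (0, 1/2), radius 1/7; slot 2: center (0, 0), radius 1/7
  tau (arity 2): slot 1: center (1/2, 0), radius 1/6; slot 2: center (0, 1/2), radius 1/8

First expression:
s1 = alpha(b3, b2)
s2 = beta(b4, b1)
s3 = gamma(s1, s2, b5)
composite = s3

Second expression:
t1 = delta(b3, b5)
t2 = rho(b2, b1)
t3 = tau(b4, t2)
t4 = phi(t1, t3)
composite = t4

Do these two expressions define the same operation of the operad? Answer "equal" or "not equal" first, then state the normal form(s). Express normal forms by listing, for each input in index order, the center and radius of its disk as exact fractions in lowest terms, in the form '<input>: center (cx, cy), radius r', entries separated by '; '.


The first composite normalizes to b1: center (-15/28, 1/14), radius 1/84; b2: center (7/12, -1/2), radius 1/42; b3: center (5/12, -7/12), radius 1/48; b4: center (-15/28, -1/28), radius 1/70; b5: center (-1/2, -1/2), radius 1/7
The second composite normalizes to b1: center (0, 13/24), radius 1/672; b2: center (0, 35/64), radius 1/672; b3: center (-9/20, -3/10), radius 1/120; b4: center (1/24, 1/2), radius 1/72; b5: center (-1/2, -1/5), radius 1/120
They disagree, so not equal.

not equal; first: b1: center (-15/28, 1/14), radius 1/84; b2: center (7/12, -1/2), radius 1/42; b3: center (5/12, -7/12), radius 1/48; b4: center (-15/28, -1/28), radius 1/70; b5: center (-1/2, -1/2), radius 1/7; second: b1: center (0, 13/24), radius 1/672; b2: center (0, 35/64), radius 1/672; b3: center (-9/20, -3/10), radius 1/120; b4: center (1/24, 1/2), radius 1/72; b5: center (-1/2, -1/5), radius 1/120


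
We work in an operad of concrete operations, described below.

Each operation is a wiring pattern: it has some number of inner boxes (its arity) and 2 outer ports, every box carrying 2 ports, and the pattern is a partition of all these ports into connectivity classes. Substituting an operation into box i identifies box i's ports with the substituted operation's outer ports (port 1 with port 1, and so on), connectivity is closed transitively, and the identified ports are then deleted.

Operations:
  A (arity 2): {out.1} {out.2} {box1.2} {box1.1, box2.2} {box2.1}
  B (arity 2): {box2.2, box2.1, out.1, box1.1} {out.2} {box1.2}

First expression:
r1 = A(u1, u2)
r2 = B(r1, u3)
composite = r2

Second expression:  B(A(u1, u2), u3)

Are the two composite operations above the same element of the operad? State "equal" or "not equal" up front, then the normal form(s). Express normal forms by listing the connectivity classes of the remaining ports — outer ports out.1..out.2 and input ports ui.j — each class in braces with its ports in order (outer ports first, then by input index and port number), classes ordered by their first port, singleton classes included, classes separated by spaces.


equal: each reduces to {out.1, u3.1, u3.2} {out.2} {u1.1, u2.2} {u1.2} {u2.1}

The first composite normalizes to {out.1, u3.1, u3.2} {out.2} {u1.1, u2.2} {u1.2} {u2.1}
The second composite normalizes to {out.1, u3.1, u3.2} {out.2} {u1.1, u2.2} {u1.2} {u2.1}
Both agree, so they are equal.


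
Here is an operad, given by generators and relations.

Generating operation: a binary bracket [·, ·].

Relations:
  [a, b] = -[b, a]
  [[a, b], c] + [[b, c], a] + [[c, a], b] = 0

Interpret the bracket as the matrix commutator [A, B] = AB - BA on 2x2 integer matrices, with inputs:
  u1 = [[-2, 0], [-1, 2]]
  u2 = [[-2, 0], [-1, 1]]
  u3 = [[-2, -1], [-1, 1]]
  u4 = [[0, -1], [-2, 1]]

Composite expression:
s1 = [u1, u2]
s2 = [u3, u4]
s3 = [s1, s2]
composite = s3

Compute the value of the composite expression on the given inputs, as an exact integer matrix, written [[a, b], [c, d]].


[[2, 0], [-2, -2]]

[u1, u2] = [[0, 0], [-1, 0]]
[u3, u4] = [[1, 2], [-5, -1]]
[[u1, u2], [u3, u4]] = [[2, 0], [-2, -2]]


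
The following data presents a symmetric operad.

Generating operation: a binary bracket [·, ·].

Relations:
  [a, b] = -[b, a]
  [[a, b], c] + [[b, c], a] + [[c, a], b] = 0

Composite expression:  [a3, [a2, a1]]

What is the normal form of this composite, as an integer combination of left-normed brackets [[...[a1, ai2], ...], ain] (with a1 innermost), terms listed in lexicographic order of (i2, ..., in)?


[[a1, a2], a3]

In the tensor algebra, words opening a1 carry the a1-anchored form.
Composite bracket: [a3, [a2, a1]]
The bracket unfolds into 4 signed words via [a, b] = ab - ba (2^2 = 4).
Words beginning with a1 determine it all:
  from a1a2a3, sign +1: term +[[a1, a2], a3]


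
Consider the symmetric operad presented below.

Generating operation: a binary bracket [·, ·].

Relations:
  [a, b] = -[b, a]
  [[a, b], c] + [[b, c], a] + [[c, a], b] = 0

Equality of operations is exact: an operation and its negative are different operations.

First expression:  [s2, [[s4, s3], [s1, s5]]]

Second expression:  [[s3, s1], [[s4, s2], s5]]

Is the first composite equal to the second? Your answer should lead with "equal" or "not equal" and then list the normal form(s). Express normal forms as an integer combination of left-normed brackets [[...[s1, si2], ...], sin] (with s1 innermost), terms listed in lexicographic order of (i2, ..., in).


not equal; first: -[[[[s1, s5], s3], s4], s2] + [[[[s1, s5], s4], s3], s2]; second: [[[[s1, s3], s2], s4], s5] - [[[[s1, s3], s4], s2], s5] - [[[[s1, s3], s5], s2], s4] + [[[[s1, s3], s5], s4], s2]


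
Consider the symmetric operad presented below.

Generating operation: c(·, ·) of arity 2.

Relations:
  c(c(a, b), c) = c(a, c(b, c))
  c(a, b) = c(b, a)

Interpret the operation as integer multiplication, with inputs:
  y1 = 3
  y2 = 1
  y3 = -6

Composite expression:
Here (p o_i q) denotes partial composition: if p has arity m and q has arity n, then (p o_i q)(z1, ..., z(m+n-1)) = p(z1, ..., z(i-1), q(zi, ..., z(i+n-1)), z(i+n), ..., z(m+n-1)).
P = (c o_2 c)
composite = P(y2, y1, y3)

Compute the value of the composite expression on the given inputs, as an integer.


-18

c(y1, y3) = -18
c(y2, c(y1, y3)) = -18


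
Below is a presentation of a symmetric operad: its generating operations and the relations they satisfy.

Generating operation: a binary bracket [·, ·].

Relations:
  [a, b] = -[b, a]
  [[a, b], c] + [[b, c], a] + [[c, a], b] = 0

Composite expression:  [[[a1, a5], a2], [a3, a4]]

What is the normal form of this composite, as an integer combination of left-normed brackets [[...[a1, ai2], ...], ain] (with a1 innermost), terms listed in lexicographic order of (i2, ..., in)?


[[[[a1, a5], a2], a3], a4] - [[[[a1, a5], a2], a4], a3]

Expand each bracket as ab - ba; the a1-initial words give the coefficients.
Composite bracket: [[[a1, a5], a2], [a3, a4]]
Expanding via [a, b] = ab - ba: 16 signed words (2^4 = 16).
Only words starting with a1 matter:
  word a1a5a2a3a4 has sign +1, contributing +[[[[a1, a5], a2], a3], a4]
  word a1a5a2a4a3 has sign -1, contributing -[[[[a1, a5], a2], a4], a3]


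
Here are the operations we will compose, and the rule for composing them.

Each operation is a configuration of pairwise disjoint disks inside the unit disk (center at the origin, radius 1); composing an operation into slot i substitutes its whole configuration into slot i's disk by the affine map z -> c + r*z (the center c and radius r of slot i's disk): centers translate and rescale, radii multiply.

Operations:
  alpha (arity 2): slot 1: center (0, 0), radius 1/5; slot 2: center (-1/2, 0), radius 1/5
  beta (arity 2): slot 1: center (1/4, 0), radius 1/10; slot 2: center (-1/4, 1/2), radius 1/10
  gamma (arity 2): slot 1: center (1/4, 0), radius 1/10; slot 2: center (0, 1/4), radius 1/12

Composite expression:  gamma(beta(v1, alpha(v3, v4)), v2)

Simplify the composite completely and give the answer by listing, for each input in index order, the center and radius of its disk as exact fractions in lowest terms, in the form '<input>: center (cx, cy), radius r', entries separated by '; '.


v1: center (11/40, 0), radius 1/100; v2: center (0, 1/4), radius 1/12; v3: center (9/40, 1/20), radius 1/500; v4: center (11/50, 1/20), radius 1/500

Nesting under gamma composes maps z -> c + r*z down each v-path.
v1: after 2 affine steps, its disk has center (11/40, 0), radius 1/100
v3: after 3 affine steps, its disk has center (9/40, 1/20), radius 1/500
v4: after 3 affine steps, its disk has center (11/50, 1/20), radius 1/500
v2: after 1 affine step, its disk has center (0, 1/4), radius 1/12


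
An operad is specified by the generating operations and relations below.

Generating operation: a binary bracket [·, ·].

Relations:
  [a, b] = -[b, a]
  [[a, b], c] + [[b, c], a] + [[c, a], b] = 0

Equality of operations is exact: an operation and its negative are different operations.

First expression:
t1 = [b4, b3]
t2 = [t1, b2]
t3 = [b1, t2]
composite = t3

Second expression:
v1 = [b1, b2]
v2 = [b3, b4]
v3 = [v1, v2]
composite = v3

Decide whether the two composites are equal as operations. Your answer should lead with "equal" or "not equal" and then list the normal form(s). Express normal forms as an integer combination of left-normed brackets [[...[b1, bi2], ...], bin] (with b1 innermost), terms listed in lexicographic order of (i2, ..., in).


not equal — first [[[b1, b2], b3], b4] - [[[b1, b2], b4], b3] - [[[b1, b3], b4], b2] + [[[b1, b4], b3], b2], second [[[b1, b2], b3], b4] - [[[b1, b2], b4], b3]

The first expression, normalized: [[[b1, b2], b3], b4] - [[[b1, b2], b4], b3] - [[[b1, b3], b4], b2] + [[[b1, b4], b3], b2]
The second expression, normalized: [[[b1, b2], b3], b4] - [[[b1, b2], b4], b3]
No match — not equal.
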